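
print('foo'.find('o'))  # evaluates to 1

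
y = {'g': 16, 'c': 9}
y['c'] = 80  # {'g': 16, 'c': 80}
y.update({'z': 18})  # {'g': 16, 'c': 80, 'z': 18}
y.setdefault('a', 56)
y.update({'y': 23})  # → {'g': 16, 'c': 80, 'z': 18, 'a': 56, 'y': 23}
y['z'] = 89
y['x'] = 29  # {'g': 16, 'c': 80, 'z': 89, 'a': 56, 'y': 23, 'x': 29}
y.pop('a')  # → 56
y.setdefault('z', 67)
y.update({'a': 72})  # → {'g': 16, 'c': 80, 'z': 89, 'y': 23, 'x': 29, 'a': 72}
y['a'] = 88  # {'g': 16, 'c': 80, 'z': 89, 'y': 23, 'x': 29, 'a': 88}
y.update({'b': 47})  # {'g': 16, 'c': 80, 'z': 89, 'y': 23, 'x': 29, 'a': 88, 'b': 47}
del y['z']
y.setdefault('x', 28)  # 29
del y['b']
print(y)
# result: {'g': 16, 'c': 80, 'y': 23, 'x': 29, 'a': 88}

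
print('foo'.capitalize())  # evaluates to Foo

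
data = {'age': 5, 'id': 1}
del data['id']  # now {'age': 5}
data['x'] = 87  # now {'age': 5, 'x': 87}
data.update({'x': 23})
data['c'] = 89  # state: {'age': 5, 'x': 23, 'c': 89}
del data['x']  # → {'age': 5, 'c': 89}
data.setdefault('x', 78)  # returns 78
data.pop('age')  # 5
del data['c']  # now {'x': 78}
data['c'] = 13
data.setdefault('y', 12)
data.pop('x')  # 78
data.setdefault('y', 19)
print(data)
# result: {'c': 13, 'y': 12}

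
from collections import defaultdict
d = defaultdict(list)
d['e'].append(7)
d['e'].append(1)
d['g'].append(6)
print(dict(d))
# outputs {'e': [7, 1], 'g': [6]}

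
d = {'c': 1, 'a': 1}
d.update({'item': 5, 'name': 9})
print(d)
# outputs {'c': 1, 'a': 1, 'item': 5, 'name': 9}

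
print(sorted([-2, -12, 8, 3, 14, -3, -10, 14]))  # [-12, -10, -3, -2, 3, 8, 14, 14]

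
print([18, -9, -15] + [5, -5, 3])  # [18, -9, -15, 5, -5, 3]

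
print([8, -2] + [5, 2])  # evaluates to [8, -2, 5, 2]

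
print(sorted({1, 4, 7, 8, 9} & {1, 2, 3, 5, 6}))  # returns [1]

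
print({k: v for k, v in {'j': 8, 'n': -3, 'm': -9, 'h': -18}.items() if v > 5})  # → {'j': 8}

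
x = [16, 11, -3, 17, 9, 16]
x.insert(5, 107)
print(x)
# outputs [16, 11, -3, 17, 9, 107, 16]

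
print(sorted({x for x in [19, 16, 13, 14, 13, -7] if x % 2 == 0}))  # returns [14, 16]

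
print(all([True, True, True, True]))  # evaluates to True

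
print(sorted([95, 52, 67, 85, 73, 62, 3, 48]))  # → [3, 48, 52, 62, 67, 73, 85, 95]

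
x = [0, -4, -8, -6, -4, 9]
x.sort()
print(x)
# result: [-8, -6, -4, -4, 0, 9]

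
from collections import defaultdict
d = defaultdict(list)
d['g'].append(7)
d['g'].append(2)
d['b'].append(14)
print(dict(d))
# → {'g': [7, 2], 'b': [14]}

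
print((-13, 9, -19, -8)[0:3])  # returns (-13, 9, -19)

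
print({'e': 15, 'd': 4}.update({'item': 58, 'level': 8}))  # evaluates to None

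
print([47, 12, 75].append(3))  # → None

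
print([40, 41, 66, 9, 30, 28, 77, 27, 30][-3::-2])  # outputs [77, 30, 66, 40]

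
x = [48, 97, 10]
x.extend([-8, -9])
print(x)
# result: [48, 97, 10, -8, -9]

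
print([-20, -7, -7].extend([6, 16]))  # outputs None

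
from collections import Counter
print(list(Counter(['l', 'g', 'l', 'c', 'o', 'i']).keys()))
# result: ['l', 'g', 'c', 'o', 'i']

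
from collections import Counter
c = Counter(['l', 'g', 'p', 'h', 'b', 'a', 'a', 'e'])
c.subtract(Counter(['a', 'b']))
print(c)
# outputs Counter({'l': 1, 'g': 1, 'p': 1, 'h': 1, 'a': 1, 'e': 1, 'b': 0})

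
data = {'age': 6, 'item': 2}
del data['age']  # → {'item': 2}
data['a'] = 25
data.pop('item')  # 2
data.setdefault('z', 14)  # 14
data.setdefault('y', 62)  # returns 62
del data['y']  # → {'a': 25, 'z': 14}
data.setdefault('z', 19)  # 14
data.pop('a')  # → 25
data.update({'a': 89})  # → {'z': 14, 'a': 89}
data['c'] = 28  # {'z': 14, 'a': 89, 'c': 28}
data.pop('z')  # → 14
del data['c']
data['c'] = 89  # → {'a': 89, 'c': 89}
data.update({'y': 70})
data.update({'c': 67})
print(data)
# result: {'a': 89, 'c': 67, 'y': 70}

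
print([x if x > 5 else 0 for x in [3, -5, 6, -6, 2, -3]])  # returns [0, 0, 6, 0, 0, 0]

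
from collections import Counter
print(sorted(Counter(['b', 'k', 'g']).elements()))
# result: ['b', 'g', 'k']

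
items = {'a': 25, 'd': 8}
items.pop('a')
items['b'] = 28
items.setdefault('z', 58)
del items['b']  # {'d': 8, 'z': 58}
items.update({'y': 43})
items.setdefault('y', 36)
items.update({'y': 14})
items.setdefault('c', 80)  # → 80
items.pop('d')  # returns 8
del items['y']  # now {'z': 58, 'c': 80}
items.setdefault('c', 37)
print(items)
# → {'z': 58, 'c': 80}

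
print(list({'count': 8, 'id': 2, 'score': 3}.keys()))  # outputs ['count', 'id', 'score']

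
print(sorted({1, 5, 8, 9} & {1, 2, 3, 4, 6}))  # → [1]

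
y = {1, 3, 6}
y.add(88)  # {1, 3, 6, 88}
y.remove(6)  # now {1, 3, 88}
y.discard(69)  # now {1, 3, 88}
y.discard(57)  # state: {1, 3, 88}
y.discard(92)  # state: {1, 3, 88}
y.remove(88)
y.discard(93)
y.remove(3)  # {1}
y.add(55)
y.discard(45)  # {1, 55}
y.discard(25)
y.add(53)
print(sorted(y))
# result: [1, 53, 55]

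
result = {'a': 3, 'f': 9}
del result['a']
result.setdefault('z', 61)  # 61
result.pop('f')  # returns 9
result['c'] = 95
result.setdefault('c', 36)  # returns 95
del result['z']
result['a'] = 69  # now {'c': 95, 'a': 69}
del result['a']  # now {'c': 95}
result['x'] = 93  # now {'c': 95, 'x': 93}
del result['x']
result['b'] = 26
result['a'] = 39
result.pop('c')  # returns 95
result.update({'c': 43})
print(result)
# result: {'b': 26, 'a': 39, 'c': 43}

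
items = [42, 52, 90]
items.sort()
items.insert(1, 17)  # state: [42, 17, 52, 90]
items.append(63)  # [42, 17, 52, 90, 63]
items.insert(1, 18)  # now [42, 18, 17, 52, 90, 63]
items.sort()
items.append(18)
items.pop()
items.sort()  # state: [17, 18, 42, 52, 63, 90]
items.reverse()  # [90, 63, 52, 42, 18, 17]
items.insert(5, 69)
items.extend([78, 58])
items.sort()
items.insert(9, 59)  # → [17, 18, 42, 52, 58, 63, 69, 78, 90, 59]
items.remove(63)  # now [17, 18, 42, 52, 58, 69, 78, 90, 59]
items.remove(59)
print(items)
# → [17, 18, 42, 52, 58, 69, 78, 90]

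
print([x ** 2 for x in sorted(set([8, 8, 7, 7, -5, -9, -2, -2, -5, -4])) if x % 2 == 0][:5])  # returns [16, 4, 64]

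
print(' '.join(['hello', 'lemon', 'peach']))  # hello lemon peach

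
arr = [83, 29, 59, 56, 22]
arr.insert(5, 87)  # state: [83, 29, 59, 56, 22, 87]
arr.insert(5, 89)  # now [83, 29, 59, 56, 22, 89, 87]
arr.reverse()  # [87, 89, 22, 56, 59, 29, 83]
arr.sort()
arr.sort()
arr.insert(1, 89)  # [22, 89, 29, 56, 59, 83, 87, 89]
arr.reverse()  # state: [89, 87, 83, 59, 56, 29, 89, 22]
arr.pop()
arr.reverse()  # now [89, 29, 56, 59, 83, 87, 89]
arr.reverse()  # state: [89, 87, 83, 59, 56, 29, 89]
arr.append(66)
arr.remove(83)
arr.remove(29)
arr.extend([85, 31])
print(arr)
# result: [89, 87, 59, 56, 89, 66, 85, 31]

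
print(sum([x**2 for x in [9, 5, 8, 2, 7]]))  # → 223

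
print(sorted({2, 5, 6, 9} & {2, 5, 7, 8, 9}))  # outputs [2, 5, 9]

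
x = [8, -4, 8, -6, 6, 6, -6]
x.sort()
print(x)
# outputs [-6, -6, -4, 6, 6, 8, 8]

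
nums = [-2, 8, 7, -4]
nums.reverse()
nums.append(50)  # [-4, 7, 8, -2, 50]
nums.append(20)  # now [-4, 7, 8, -2, 50, 20]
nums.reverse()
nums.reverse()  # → [-4, 7, 8, -2, 50, 20]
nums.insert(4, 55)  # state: [-4, 7, 8, -2, 55, 50, 20]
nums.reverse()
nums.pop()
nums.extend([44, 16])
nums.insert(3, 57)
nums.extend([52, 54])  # [20, 50, 55, 57, -2, 8, 7, 44, 16, 52, 54]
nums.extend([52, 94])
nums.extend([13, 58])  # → [20, 50, 55, 57, -2, 8, 7, 44, 16, 52, 54, 52, 94, 13, 58]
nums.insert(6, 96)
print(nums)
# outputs [20, 50, 55, 57, -2, 8, 96, 7, 44, 16, 52, 54, 52, 94, 13, 58]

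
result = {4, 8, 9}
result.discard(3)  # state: {4, 8, 9}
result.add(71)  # {4, 8, 9, 71}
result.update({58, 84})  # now {4, 8, 9, 58, 71, 84}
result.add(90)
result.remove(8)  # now {4, 9, 58, 71, 84, 90}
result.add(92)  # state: {4, 9, 58, 71, 84, 90, 92}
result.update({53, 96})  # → {4, 9, 53, 58, 71, 84, 90, 92, 96}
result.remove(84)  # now {4, 9, 53, 58, 71, 90, 92, 96}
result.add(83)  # {4, 9, 53, 58, 71, 83, 90, 92, 96}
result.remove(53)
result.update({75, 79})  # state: {4, 9, 58, 71, 75, 79, 83, 90, 92, 96}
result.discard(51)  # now {4, 9, 58, 71, 75, 79, 83, 90, 92, 96}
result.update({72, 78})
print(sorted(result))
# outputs [4, 9, 58, 71, 72, 75, 78, 79, 83, 90, 92, 96]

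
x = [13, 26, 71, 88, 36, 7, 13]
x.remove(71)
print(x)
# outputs [13, 26, 88, 36, 7, 13]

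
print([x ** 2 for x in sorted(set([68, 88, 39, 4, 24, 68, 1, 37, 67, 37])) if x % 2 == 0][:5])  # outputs [16, 576, 4624, 7744]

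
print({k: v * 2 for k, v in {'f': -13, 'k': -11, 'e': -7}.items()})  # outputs {'f': -26, 'k': -22, 'e': -14}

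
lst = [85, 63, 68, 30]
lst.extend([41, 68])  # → [85, 63, 68, 30, 41, 68]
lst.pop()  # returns 68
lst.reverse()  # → [41, 30, 68, 63, 85]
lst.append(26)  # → [41, 30, 68, 63, 85, 26]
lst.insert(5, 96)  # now [41, 30, 68, 63, 85, 96, 26]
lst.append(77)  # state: [41, 30, 68, 63, 85, 96, 26, 77]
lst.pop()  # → 77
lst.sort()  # [26, 30, 41, 63, 68, 85, 96]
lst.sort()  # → [26, 30, 41, 63, 68, 85, 96]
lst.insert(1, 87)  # [26, 87, 30, 41, 63, 68, 85, 96]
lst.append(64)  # [26, 87, 30, 41, 63, 68, 85, 96, 64]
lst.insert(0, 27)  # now [27, 26, 87, 30, 41, 63, 68, 85, 96, 64]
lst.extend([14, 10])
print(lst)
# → [27, 26, 87, 30, 41, 63, 68, 85, 96, 64, 14, 10]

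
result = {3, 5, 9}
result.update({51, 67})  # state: {3, 5, 9, 51, 67}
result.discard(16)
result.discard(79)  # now {3, 5, 9, 51, 67}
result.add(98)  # {3, 5, 9, 51, 67, 98}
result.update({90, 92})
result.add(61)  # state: {3, 5, 9, 51, 61, 67, 90, 92, 98}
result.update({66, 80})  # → {3, 5, 9, 51, 61, 66, 67, 80, 90, 92, 98}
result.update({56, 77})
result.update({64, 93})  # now {3, 5, 9, 51, 56, 61, 64, 66, 67, 77, 80, 90, 92, 93, 98}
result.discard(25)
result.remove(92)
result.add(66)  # {3, 5, 9, 51, 56, 61, 64, 66, 67, 77, 80, 90, 93, 98}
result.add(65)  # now {3, 5, 9, 51, 56, 61, 64, 65, 66, 67, 77, 80, 90, 93, 98}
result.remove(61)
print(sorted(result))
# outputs [3, 5, 9, 51, 56, 64, 65, 66, 67, 77, 80, 90, 93, 98]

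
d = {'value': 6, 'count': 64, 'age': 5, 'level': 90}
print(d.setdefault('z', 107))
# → 107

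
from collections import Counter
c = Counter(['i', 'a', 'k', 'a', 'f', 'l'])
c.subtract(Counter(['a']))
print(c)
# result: Counter({'i': 1, 'a': 1, 'k': 1, 'f': 1, 'l': 1})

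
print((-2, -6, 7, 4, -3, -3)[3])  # 4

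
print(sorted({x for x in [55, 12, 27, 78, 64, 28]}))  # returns [12, 27, 28, 55, 64, 78]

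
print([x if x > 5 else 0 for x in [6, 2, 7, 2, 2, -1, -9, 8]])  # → [6, 0, 7, 0, 0, 0, 0, 8]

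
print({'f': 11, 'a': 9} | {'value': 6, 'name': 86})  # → {'f': 11, 'a': 9, 'value': 6, 'name': 86}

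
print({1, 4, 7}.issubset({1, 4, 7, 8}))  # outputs True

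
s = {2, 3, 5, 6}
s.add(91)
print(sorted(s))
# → [2, 3, 5, 6, 91]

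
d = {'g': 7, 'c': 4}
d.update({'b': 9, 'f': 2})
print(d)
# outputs {'g': 7, 'c': 4, 'b': 9, 'f': 2}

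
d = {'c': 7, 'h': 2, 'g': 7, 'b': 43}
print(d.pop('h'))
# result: 2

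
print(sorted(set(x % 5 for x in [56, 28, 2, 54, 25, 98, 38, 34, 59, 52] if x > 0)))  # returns [0, 1, 2, 3, 4]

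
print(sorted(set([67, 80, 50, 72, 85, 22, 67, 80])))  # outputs [22, 50, 67, 72, 80, 85]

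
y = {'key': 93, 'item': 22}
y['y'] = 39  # {'key': 93, 'item': 22, 'y': 39}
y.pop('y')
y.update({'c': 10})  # {'key': 93, 'item': 22, 'c': 10}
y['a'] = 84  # {'key': 93, 'item': 22, 'c': 10, 'a': 84}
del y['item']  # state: {'key': 93, 'c': 10, 'a': 84}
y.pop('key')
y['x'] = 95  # {'c': 10, 'a': 84, 'x': 95}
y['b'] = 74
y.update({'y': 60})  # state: {'c': 10, 'a': 84, 'x': 95, 'b': 74, 'y': 60}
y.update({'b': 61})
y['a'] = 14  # {'c': 10, 'a': 14, 'x': 95, 'b': 61, 'y': 60}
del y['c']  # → {'a': 14, 'x': 95, 'b': 61, 'y': 60}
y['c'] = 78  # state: {'a': 14, 'x': 95, 'b': 61, 'y': 60, 'c': 78}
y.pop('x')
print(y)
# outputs {'a': 14, 'b': 61, 'y': 60, 'c': 78}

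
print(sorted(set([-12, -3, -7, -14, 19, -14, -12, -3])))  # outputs [-14, -12, -7, -3, 19]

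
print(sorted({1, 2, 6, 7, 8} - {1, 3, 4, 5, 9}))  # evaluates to [2, 6, 7, 8]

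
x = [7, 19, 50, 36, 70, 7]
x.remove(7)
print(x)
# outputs [19, 50, 36, 70, 7]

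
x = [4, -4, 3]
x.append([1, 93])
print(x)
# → [4, -4, 3, [1, 93]]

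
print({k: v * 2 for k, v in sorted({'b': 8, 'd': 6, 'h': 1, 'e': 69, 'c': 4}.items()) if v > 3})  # {'b': 16, 'c': 8, 'd': 12, 'e': 138}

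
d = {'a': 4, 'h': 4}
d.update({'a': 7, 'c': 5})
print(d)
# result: {'a': 7, 'h': 4, 'c': 5}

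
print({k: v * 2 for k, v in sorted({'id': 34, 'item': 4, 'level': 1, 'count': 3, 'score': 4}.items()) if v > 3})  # {'id': 68, 'item': 8, 'score': 8}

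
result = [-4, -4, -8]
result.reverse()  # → [-8, -4, -4]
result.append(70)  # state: [-8, -4, -4, 70]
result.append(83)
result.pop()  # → 83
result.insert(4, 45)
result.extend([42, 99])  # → [-8, -4, -4, 70, 45, 42, 99]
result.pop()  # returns 99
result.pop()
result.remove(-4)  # [-8, -4, 70, 45]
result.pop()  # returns 45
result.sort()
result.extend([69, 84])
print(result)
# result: [-8, -4, 70, 69, 84]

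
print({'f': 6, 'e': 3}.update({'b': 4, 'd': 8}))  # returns None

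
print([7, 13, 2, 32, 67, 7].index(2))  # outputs 2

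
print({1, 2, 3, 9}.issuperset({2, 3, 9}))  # True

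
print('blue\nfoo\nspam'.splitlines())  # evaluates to ['blue', 'foo', 'spam']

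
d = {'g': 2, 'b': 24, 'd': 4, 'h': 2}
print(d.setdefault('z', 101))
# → 101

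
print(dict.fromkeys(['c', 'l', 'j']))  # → {'c': None, 'l': None, 'j': None}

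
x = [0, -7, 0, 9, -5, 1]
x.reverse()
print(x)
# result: [1, -5, 9, 0, -7, 0]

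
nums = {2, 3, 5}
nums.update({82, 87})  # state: {2, 3, 5, 82, 87}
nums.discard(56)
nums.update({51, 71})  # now {2, 3, 5, 51, 71, 82, 87}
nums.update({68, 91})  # {2, 3, 5, 51, 68, 71, 82, 87, 91}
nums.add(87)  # {2, 3, 5, 51, 68, 71, 82, 87, 91}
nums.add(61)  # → {2, 3, 5, 51, 61, 68, 71, 82, 87, 91}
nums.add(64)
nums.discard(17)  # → {2, 3, 5, 51, 61, 64, 68, 71, 82, 87, 91}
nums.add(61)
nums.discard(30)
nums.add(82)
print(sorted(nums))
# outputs [2, 3, 5, 51, 61, 64, 68, 71, 82, 87, 91]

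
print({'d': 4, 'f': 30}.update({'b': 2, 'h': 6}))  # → None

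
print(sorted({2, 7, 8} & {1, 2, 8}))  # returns [2, 8]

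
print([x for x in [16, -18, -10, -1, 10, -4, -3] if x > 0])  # [16, 10]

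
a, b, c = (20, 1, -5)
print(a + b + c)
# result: 16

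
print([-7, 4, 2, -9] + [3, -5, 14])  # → [-7, 4, 2, -9, 3, -5, 14]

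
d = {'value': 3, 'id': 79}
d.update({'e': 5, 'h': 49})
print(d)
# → {'value': 3, 'id': 79, 'e': 5, 'h': 49}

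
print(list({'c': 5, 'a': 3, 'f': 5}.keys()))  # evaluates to ['c', 'a', 'f']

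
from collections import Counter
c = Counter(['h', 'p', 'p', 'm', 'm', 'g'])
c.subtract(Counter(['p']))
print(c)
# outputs Counter({'m': 2, 'h': 1, 'p': 1, 'g': 1})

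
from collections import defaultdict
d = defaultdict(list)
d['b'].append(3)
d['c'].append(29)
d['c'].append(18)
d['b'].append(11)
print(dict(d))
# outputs {'b': [3, 11], 'c': [29, 18]}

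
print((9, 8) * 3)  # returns (9, 8, 9, 8, 9, 8)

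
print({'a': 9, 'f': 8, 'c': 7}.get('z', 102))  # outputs 102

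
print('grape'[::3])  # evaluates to gp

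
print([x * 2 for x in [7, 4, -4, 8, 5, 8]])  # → [14, 8, -8, 16, 10, 16]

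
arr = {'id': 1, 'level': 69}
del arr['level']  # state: {'id': 1}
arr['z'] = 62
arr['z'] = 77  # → {'id': 1, 'z': 77}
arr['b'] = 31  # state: {'id': 1, 'z': 77, 'b': 31}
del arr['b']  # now {'id': 1, 'z': 77}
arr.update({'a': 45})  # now {'id': 1, 'z': 77, 'a': 45}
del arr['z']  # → {'id': 1, 'a': 45}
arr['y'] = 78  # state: {'id': 1, 'a': 45, 'y': 78}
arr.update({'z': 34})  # {'id': 1, 'a': 45, 'y': 78, 'z': 34}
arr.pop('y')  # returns 78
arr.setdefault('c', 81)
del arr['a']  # {'id': 1, 'z': 34, 'c': 81}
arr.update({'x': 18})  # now {'id': 1, 'z': 34, 'c': 81, 'x': 18}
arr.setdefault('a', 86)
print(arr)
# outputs {'id': 1, 'z': 34, 'c': 81, 'x': 18, 'a': 86}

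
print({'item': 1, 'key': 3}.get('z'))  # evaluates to None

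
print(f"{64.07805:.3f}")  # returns 64.078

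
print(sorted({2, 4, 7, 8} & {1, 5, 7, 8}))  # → [7, 8]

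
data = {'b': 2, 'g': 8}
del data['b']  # {'g': 8}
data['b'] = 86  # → {'g': 8, 'b': 86}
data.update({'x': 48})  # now {'g': 8, 'b': 86, 'x': 48}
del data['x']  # {'g': 8, 'b': 86}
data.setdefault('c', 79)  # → 79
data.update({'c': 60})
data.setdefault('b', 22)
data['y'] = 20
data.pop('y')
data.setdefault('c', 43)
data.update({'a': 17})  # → {'g': 8, 'b': 86, 'c': 60, 'a': 17}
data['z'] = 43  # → {'g': 8, 'b': 86, 'c': 60, 'a': 17, 'z': 43}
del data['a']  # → {'g': 8, 'b': 86, 'c': 60, 'z': 43}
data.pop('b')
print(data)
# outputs {'g': 8, 'c': 60, 'z': 43}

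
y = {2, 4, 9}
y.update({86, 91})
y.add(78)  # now {2, 4, 9, 78, 86, 91}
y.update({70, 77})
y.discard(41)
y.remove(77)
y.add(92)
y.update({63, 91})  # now {2, 4, 9, 63, 70, 78, 86, 91, 92}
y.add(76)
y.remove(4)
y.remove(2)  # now {9, 63, 70, 76, 78, 86, 91, 92}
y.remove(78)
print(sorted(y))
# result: [9, 63, 70, 76, 86, 91, 92]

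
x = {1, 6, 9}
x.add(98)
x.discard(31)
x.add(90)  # {1, 6, 9, 90, 98}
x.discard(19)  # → {1, 6, 9, 90, 98}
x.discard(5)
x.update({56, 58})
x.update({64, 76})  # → {1, 6, 9, 56, 58, 64, 76, 90, 98}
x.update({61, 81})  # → {1, 6, 9, 56, 58, 61, 64, 76, 81, 90, 98}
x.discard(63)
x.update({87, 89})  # {1, 6, 9, 56, 58, 61, 64, 76, 81, 87, 89, 90, 98}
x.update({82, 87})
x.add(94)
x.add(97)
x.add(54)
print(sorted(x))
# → [1, 6, 9, 54, 56, 58, 61, 64, 76, 81, 82, 87, 89, 90, 94, 97, 98]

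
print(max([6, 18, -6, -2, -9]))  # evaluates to 18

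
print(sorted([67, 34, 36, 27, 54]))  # [27, 34, 36, 54, 67]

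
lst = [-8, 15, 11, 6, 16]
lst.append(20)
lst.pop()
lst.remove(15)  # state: [-8, 11, 6, 16]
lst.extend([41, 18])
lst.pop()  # 18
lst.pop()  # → 41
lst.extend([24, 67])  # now [-8, 11, 6, 16, 24, 67]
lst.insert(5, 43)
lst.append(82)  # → [-8, 11, 6, 16, 24, 43, 67, 82]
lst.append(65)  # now [-8, 11, 6, 16, 24, 43, 67, 82, 65]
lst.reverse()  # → [65, 82, 67, 43, 24, 16, 6, 11, -8]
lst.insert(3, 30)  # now [65, 82, 67, 30, 43, 24, 16, 6, 11, -8]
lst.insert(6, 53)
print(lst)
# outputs [65, 82, 67, 30, 43, 24, 53, 16, 6, 11, -8]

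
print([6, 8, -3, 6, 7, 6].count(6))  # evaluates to 3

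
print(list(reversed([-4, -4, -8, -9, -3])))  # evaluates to [-3, -9, -8, -4, -4]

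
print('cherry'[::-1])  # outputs yrrehc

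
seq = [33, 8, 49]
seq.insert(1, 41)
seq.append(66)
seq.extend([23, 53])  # [33, 41, 8, 49, 66, 23, 53]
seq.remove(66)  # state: [33, 41, 8, 49, 23, 53]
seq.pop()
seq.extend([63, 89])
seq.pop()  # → 89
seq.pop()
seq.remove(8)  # [33, 41, 49, 23]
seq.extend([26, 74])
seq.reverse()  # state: [74, 26, 23, 49, 41, 33]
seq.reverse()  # [33, 41, 49, 23, 26, 74]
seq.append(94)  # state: [33, 41, 49, 23, 26, 74, 94]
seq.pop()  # 94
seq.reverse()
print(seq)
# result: [74, 26, 23, 49, 41, 33]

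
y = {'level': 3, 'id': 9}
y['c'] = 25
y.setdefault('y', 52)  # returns 52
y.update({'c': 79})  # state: {'level': 3, 'id': 9, 'c': 79, 'y': 52}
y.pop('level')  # 3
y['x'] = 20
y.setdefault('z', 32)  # 32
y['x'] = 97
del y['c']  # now {'id': 9, 'y': 52, 'x': 97, 'z': 32}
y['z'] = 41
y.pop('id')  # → 9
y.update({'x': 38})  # {'y': 52, 'x': 38, 'z': 41}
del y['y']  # {'x': 38, 'z': 41}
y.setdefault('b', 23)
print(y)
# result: {'x': 38, 'z': 41, 'b': 23}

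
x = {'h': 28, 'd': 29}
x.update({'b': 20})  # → {'h': 28, 'd': 29, 'b': 20}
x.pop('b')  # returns 20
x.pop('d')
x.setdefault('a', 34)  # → 34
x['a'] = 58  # {'h': 28, 'a': 58}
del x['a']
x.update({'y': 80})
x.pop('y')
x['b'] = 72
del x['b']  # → {'h': 28}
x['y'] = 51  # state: {'h': 28, 'y': 51}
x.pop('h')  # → 28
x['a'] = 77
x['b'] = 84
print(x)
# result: {'y': 51, 'a': 77, 'b': 84}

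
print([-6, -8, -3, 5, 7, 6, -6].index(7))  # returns 4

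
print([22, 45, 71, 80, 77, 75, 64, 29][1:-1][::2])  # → [45, 80, 75]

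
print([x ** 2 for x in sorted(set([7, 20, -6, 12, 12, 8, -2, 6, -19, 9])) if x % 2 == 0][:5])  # [36, 4, 36, 64, 144]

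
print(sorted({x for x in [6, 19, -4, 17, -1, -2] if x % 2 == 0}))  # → [-4, -2, 6]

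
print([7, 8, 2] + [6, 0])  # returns [7, 8, 2, 6, 0]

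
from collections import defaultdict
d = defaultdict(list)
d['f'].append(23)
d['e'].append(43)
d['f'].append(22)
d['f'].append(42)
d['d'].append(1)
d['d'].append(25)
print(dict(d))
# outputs {'f': [23, 22, 42], 'e': [43], 'd': [1, 25]}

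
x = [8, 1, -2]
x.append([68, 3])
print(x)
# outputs [8, 1, -2, [68, 3]]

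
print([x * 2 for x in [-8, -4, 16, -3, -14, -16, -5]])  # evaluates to [-16, -8, 32, -6, -28, -32, -10]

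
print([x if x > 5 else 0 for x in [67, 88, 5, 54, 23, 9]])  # [67, 88, 0, 54, 23, 9]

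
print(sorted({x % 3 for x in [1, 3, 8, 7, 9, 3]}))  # [0, 1, 2]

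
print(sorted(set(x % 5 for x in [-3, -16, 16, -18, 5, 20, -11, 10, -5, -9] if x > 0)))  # [0, 1]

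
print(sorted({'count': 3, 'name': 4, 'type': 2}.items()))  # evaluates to [('count', 3), ('name', 4), ('type', 2)]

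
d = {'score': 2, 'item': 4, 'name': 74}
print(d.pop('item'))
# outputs 4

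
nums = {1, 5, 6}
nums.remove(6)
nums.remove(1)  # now {5}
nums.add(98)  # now {5, 98}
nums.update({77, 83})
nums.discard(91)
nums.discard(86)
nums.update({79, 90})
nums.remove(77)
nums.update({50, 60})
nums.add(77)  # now {5, 50, 60, 77, 79, 83, 90, 98}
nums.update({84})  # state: {5, 50, 60, 77, 79, 83, 84, 90, 98}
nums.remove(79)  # {5, 50, 60, 77, 83, 84, 90, 98}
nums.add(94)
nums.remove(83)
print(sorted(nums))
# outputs [5, 50, 60, 77, 84, 90, 94, 98]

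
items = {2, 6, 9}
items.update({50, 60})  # {2, 6, 9, 50, 60}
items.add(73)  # {2, 6, 9, 50, 60, 73}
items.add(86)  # {2, 6, 9, 50, 60, 73, 86}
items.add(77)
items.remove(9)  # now {2, 6, 50, 60, 73, 77, 86}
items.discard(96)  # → {2, 6, 50, 60, 73, 77, 86}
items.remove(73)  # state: {2, 6, 50, 60, 77, 86}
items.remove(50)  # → {2, 6, 60, 77, 86}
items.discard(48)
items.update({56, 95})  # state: {2, 6, 56, 60, 77, 86, 95}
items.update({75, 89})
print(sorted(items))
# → [2, 6, 56, 60, 75, 77, 86, 89, 95]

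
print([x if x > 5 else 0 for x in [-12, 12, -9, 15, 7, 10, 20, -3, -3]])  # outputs [0, 12, 0, 15, 7, 10, 20, 0, 0]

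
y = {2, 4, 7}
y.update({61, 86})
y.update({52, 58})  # {2, 4, 7, 52, 58, 61, 86}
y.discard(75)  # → {2, 4, 7, 52, 58, 61, 86}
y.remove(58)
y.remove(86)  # {2, 4, 7, 52, 61}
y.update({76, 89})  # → {2, 4, 7, 52, 61, 76, 89}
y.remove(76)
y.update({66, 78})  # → {2, 4, 7, 52, 61, 66, 78, 89}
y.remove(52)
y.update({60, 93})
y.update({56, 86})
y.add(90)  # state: {2, 4, 7, 56, 60, 61, 66, 78, 86, 89, 90, 93}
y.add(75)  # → {2, 4, 7, 56, 60, 61, 66, 75, 78, 86, 89, 90, 93}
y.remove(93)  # {2, 4, 7, 56, 60, 61, 66, 75, 78, 86, 89, 90}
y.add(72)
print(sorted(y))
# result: [2, 4, 7, 56, 60, 61, 66, 72, 75, 78, 86, 89, 90]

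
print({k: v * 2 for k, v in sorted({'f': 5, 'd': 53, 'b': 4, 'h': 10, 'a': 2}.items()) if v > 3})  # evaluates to {'b': 8, 'd': 106, 'f': 10, 'h': 20}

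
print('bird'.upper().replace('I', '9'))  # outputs B9RD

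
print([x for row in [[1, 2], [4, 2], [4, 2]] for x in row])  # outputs [1, 2, 4, 2, 4, 2]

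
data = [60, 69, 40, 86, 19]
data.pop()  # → 19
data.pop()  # 86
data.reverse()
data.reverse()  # [60, 69, 40]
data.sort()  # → [40, 60, 69]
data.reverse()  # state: [69, 60, 40]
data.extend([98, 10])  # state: [69, 60, 40, 98, 10]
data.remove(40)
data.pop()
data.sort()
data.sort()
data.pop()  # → 98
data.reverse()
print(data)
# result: [69, 60]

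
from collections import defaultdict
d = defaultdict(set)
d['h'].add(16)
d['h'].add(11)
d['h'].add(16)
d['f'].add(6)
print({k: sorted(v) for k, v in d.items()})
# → {'h': [11, 16], 'f': [6]}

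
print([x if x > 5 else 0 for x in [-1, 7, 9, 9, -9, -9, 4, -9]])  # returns [0, 7, 9, 9, 0, 0, 0, 0]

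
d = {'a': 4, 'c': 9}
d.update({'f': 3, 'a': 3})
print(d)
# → {'a': 3, 'c': 9, 'f': 3}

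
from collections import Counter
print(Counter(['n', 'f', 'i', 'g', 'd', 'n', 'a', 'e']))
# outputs Counter({'n': 2, 'f': 1, 'i': 1, 'g': 1, 'd': 1, 'a': 1, 'e': 1})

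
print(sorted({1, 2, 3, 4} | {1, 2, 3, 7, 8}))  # [1, 2, 3, 4, 7, 8]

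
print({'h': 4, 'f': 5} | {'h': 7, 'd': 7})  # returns {'h': 7, 'f': 5, 'd': 7}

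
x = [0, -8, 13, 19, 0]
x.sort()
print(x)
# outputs [-8, 0, 0, 13, 19]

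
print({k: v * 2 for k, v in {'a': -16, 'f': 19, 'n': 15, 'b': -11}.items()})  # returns {'a': -32, 'f': 38, 'n': 30, 'b': -22}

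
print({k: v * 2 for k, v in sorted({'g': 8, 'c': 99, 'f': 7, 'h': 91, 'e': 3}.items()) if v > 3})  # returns {'c': 198, 'f': 14, 'g': 16, 'h': 182}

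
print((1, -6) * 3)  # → (1, -6, 1, -6, 1, -6)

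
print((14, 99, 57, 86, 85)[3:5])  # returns (86, 85)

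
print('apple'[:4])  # appl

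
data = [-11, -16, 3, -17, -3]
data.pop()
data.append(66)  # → [-11, -16, 3, -17, 66]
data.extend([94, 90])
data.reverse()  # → [90, 94, 66, -17, 3, -16, -11]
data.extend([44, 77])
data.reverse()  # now [77, 44, -11, -16, 3, -17, 66, 94, 90]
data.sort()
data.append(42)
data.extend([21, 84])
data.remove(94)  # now [-17, -16, -11, 3, 44, 66, 77, 90, 42, 21, 84]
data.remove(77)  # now [-17, -16, -11, 3, 44, 66, 90, 42, 21, 84]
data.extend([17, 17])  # [-17, -16, -11, 3, 44, 66, 90, 42, 21, 84, 17, 17]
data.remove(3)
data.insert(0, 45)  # [45, -17, -16, -11, 44, 66, 90, 42, 21, 84, 17, 17]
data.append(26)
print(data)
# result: [45, -17, -16, -11, 44, 66, 90, 42, 21, 84, 17, 17, 26]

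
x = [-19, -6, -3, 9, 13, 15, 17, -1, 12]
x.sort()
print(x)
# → [-19, -6, -3, -1, 9, 12, 13, 15, 17]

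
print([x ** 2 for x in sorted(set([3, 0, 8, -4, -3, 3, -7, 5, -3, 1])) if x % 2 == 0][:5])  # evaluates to [16, 0, 64]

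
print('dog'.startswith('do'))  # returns True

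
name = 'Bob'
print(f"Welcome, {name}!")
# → Welcome, Bob!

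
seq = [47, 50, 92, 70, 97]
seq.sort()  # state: [47, 50, 70, 92, 97]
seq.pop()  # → 97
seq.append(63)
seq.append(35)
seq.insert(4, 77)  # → [47, 50, 70, 92, 77, 63, 35]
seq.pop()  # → 35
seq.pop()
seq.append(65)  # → [47, 50, 70, 92, 77, 65]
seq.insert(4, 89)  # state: [47, 50, 70, 92, 89, 77, 65]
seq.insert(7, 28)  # [47, 50, 70, 92, 89, 77, 65, 28]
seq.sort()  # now [28, 47, 50, 65, 70, 77, 89, 92]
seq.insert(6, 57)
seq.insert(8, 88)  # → [28, 47, 50, 65, 70, 77, 57, 89, 88, 92]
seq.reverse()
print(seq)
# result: [92, 88, 89, 57, 77, 70, 65, 50, 47, 28]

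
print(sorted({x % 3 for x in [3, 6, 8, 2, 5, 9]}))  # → [0, 2]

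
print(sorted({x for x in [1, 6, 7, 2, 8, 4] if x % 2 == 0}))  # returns [2, 4, 6, 8]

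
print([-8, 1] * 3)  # [-8, 1, -8, 1, -8, 1]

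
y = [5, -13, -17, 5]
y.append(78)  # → [5, -13, -17, 5, 78]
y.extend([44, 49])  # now [5, -13, -17, 5, 78, 44, 49]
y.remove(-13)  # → [5, -17, 5, 78, 44, 49]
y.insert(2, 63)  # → [5, -17, 63, 5, 78, 44, 49]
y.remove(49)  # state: [5, -17, 63, 5, 78, 44]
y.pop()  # 44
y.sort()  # [-17, 5, 5, 63, 78]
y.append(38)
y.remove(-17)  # [5, 5, 63, 78, 38]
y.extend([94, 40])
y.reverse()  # [40, 94, 38, 78, 63, 5, 5]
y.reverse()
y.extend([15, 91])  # [5, 5, 63, 78, 38, 94, 40, 15, 91]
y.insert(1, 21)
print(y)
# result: [5, 21, 5, 63, 78, 38, 94, 40, 15, 91]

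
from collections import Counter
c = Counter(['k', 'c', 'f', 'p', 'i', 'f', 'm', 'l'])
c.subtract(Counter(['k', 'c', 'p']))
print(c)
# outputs Counter({'f': 2, 'i': 1, 'm': 1, 'l': 1, 'k': 0, 'c': 0, 'p': 0})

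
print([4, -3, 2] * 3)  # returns [4, -3, 2, 4, -3, 2, 4, -3, 2]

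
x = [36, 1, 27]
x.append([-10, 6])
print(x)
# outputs [36, 1, 27, [-10, 6]]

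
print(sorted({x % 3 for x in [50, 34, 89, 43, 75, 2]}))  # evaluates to [0, 1, 2]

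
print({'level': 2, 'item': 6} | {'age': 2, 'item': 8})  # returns {'level': 2, 'item': 8, 'age': 2}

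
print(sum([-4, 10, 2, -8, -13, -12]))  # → -25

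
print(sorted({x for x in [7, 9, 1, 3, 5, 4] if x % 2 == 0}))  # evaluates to [4]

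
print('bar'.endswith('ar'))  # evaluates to True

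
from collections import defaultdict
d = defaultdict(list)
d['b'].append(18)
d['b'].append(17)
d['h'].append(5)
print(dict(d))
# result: {'b': [18, 17], 'h': [5]}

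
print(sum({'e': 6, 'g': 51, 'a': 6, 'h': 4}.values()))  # 67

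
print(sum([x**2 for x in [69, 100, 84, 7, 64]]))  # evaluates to 25962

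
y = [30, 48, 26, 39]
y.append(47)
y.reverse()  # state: [47, 39, 26, 48, 30]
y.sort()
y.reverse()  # [48, 47, 39, 30, 26]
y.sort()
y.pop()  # 48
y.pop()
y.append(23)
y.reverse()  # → [23, 39, 30, 26]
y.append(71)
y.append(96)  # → [23, 39, 30, 26, 71, 96]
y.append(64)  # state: [23, 39, 30, 26, 71, 96, 64]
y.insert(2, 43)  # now [23, 39, 43, 30, 26, 71, 96, 64]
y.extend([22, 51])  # [23, 39, 43, 30, 26, 71, 96, 64, 22, 51]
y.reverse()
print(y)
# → [51, 22, 64, 96, 71, 26, 30, 43, 39, 23]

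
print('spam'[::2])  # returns sa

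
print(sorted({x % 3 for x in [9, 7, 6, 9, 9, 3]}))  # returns [0, 1]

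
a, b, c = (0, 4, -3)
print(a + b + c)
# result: 1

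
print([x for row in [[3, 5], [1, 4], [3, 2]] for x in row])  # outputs [3, 5, 1, 4, 3, 2]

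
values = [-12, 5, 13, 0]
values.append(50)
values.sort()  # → [-12, 0, 5, 13, 50]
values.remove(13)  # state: [-12, 0, 5, 50]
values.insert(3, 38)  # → [-12, 0, 5, 38, 50]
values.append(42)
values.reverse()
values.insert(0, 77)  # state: [77, 42, 50, 38, 5, 0, -12]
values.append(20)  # [77, 42, 50, 38, 5, 0, -12, 20]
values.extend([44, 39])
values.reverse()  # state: [39, 44, 20, -12, 0, 5, 38, 50, 42, 77]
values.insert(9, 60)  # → [39, 44, 20, -12, 0, 5, 38, 50, 42, 60, 77]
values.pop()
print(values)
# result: [39, 44, 20, -12, 0, 5, 38, 50, 42, 60]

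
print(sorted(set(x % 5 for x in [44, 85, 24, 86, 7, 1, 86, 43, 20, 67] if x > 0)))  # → [0, 1, 2, 3, 4]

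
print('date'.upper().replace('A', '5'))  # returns D5TE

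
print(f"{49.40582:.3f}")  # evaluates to 49.406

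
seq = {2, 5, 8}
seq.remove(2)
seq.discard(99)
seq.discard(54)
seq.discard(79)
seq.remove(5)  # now {8}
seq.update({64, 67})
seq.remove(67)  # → {8, 64}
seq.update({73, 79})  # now {8, 64, 73, 79}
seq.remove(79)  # {8, 64, 73}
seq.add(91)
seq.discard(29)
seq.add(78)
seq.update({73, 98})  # {8, 64, 73, 78, 91, 98}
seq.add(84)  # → {8, 64, 73, 78, 84, 91, 98}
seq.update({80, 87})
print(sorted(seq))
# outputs [8, 64, 73, 78, 80, 84, 87, 91, 98]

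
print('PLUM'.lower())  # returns plum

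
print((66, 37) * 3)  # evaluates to (66, 37, 66, 37, 66, 37)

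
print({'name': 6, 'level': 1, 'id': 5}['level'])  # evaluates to 1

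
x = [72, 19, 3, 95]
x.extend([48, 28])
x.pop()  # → 28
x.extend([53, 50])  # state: [72, 19, 3, 95, 48, 53, 50]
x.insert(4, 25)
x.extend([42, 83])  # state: [72, 19, 3, 95, 25, 48, 53, 50, 42, 83]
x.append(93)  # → [72, 19, 3, 95, 25, 48, 53, 50, 42, 83, 93]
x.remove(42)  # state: [72, 19, 3, 95, 25, 48, 53, 50, 83, 93]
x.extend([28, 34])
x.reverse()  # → [34, 28, 93, 83, 50, 53, 48, 25, 95, 3, 19, 72]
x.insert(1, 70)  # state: [34, 70, 28, 93, 83, 50, 53, 48, 25, 95, 3, 19, 72]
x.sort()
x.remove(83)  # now [3, 19, 25, 28, 34, 48, 50, 53, 70, 72, 93, 95]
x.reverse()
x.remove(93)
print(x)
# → [95, 72, 70, 53, 50, 48, 34, 28, 25, 19, 3]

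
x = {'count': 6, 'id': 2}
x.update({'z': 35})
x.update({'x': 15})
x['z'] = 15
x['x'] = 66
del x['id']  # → {'count': 6, 'z': 15, 'x': 66}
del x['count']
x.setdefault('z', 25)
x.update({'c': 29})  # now {'z': 15, 'x': 66, 'c': 29}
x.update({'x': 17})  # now {'z': 15, 'x': 17, 'c': 29}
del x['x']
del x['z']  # {'c': 29}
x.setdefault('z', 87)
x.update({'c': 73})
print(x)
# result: {'c': 73, 'z': 87}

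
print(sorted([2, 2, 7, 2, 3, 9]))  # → [2, 2, 2, 3, 7, 9]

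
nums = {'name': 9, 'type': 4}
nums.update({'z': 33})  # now {'name': 9, 'type': 4, 'z': 33}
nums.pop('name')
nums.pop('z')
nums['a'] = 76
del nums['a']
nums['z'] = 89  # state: {'type': 4, 'z': 89}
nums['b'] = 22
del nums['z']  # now {'type': 4, 'b': 22}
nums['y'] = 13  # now {'type': 4, 'b': 22, 'y': 13}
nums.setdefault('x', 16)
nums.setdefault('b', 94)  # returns 22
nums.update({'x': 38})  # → {'type': 4, 'b': 22, 'y': 13, 'x': 38}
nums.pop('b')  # 22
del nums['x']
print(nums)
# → {'type': 4, 'y': 13}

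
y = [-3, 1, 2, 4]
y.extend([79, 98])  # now [-3, 1, 2, 4, 79, 98]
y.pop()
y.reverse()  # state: [79, 4, 2, 1, -3]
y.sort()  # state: [-3, 1, 2, 4, 79]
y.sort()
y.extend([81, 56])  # [-3, 1, 2, 4, 79, 81, 56]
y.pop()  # 56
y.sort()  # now [-3, 1, 2, 4, 79, 81]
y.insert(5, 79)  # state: [-3, 1, 2, 4, 79, 79, 81]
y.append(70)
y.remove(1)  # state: [-3, 2, 4, 79, 79, 81, 70]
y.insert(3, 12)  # [-3, 2, 4, 12, 79, 79, 81, 70]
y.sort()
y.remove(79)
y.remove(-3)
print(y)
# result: [2, 4, 12, 70, 79, 81]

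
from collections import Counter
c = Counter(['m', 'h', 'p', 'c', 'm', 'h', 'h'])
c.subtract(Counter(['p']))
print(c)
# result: Counter({'h': 3, 'm': 2, 'c': 1, 'p': 0})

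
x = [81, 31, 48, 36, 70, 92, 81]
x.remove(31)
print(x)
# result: [81, 48, 36, 70, 92, 81]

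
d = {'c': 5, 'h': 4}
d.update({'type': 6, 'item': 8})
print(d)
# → {'c': 5, 'h': 4, 'type': 6, 'item': 8}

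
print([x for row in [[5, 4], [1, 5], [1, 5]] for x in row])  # [5, 4, 1, 5, 1, 5]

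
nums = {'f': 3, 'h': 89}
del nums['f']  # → {'h': 89}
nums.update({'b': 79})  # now {'h': 89, 'b': 79}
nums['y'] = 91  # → {'h': 89, 'b': 79, 'y': 91}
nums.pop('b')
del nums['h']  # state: {'y': 91}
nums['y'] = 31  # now {'y': 31}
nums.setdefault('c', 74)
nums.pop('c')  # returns 74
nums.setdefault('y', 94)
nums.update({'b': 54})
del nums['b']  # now {'y': 31}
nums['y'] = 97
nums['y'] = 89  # {'y': 89}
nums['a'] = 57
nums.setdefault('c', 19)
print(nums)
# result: {'y': 89, 'a': 57, 'c': 19}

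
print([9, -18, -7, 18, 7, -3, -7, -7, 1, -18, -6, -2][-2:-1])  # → [-6]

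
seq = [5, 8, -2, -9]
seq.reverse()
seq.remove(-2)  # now [-9, 8, 5]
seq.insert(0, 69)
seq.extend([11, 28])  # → [69, -9, 8, 5, 11, 28]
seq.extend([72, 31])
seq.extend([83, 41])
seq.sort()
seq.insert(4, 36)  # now [-9, 5, 8, 11, 36, 28, 31, 41, 69, 72, 83]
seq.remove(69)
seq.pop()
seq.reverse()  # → [72, 41, 31, 28, 36, 11, 8, 5, -9]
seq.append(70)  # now [72, 41, 31, 28, 36, 11, 8, 5, -9, 70]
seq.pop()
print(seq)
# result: [72, 41, 31, 28, 36, 11, 8, 5, -9]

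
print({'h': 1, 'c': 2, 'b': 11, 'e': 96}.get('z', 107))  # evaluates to 107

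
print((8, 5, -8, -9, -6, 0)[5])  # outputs 0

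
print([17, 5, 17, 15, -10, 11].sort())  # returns None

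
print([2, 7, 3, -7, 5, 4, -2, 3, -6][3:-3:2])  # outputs [-7, 4]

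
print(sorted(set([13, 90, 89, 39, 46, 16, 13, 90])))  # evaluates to [13, 16, 39, 46, 89, 90]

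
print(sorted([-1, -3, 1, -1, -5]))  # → [-5, -3, -1, -1, 1]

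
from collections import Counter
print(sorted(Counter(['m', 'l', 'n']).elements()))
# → ['l', 'm', 'n']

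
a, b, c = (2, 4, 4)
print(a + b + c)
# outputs 10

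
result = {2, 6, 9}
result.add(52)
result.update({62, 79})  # {2, 6, 9, 52, 62, 79}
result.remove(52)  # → {2, 6, 9, 62, 79}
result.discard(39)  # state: {2, 6, 9, 62, 79}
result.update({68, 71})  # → {2, 6, 9, 62, 68, 71, 79}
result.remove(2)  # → {6, 9, 62, 68, 71, 79}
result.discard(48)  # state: {6, 9, 62, 68, 71, 79}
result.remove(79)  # {6, 9, 62, 68, 71}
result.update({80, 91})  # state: {6, 9, 62, 68, 71, 80, 91}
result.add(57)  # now {6, 9, 57, 62, 68, 71, 80, 91}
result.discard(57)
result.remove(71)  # {6, 9, 62, 68, 80, 91}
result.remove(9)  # {6, 62, 68, 80, 91}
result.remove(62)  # {6, 68, 80, 91}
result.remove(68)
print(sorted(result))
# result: [6, 80, 91]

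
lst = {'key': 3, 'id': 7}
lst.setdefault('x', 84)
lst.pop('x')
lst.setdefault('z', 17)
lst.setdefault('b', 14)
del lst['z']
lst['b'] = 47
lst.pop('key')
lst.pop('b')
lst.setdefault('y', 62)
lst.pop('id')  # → 7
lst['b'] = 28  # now {'y': 62, 'b': 28}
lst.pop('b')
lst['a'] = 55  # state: {'y': 62, 'a': 55}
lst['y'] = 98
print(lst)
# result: {'y': 98, 'a': 55}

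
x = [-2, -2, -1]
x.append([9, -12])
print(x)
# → [-2, -2, -1, [9, -12]]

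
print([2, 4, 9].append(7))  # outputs None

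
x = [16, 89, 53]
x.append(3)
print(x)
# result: [16, 89, 53, 3]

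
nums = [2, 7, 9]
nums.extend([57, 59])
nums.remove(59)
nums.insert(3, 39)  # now [2, 7, 9, 39, 57]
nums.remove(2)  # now [7, 9, 39, 57]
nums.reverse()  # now [57, 39, 9, 7]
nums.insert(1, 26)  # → [57, 26, 39, 9, 7]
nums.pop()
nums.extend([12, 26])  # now [57, 26, 39, 9, 12, 26]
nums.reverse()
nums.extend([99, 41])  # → [26, 12, 9, 39, 26, 57, 99, 41]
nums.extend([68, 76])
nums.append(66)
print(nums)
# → [26, 12, 9, 39, 26, 57, 99, 41, 68, 76, 66]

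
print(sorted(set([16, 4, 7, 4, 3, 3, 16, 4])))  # [3, 4, 7, 16]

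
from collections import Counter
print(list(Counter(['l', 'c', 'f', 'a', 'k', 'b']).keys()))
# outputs ['l', 'c', 'f', 'a', 'k', 'b']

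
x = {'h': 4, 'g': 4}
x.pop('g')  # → 4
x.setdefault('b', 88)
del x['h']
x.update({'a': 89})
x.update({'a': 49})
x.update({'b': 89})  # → {'b': 89, 'a': 49}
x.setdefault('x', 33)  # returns 33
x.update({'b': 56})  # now {'b': 56, 'a': 49, 'x': 33}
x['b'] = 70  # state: {'b': 70, 'a': 49, 'x': 33}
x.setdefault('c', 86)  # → 86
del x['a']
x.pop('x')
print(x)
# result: {'b': 70, 'c': 86}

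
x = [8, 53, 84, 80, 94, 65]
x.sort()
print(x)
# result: [8, 53, 65, 80, 84, 94]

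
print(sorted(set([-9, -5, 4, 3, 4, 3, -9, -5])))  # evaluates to [-9, -5, 3, 4]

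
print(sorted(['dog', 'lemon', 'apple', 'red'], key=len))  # ['dog', 'red', 'lemon', 'apple']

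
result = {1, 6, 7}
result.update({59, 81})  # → {1, 6, 7, 59, 81}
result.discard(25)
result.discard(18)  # {1, 6, 7, 59, 81}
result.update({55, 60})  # {1, 6, 7, 55, 59, 60, 81}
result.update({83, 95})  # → {1, 6, 7, 55, 59, 60, 81, 83, 95}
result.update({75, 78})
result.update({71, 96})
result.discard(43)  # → {1, 6, 7, 55, 59, 60, 71, 75, 78, 81, 83, 95, 96}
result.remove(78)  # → {1, 6, 7, 55, 59, 60, 71, 75, 81, 83, 95, 96}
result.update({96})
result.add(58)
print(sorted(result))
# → [1, 6, 7, 55, 58, 59, 60, 71, 75, 81, 83, 95, 96]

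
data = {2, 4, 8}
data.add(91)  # {2, 4, 8, 91}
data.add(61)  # {2, 4, 8, 61, 91}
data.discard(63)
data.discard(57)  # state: {2, 4, 8, 61, 91}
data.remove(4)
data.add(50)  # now {2, 8, 50, 61, 91}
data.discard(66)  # {2, 8, 50, 61, 91}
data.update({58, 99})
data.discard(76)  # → {2, 8, 50, 58, 61, 91, 99}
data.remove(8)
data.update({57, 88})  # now {2, 50, 57, 58, 61, 88, 91, 99}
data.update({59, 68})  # {2, 50, 57, 58, 59, 61, 68, 88, 91, 99}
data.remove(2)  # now {50, 57, 58, 59, 61, 68, 88, 91, 99}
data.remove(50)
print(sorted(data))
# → [57, 58, 59, 61, 68, 88, 91, 99]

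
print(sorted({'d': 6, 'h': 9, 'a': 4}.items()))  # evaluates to [('a', 4), ('d', 6), ('h', 9)]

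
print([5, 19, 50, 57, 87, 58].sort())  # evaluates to None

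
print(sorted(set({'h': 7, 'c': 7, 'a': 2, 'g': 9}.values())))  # [2, 7, 9]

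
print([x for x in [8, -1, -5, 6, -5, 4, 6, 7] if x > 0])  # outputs [8, 6, 4, 6, 7]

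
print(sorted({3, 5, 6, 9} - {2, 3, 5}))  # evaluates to [6, 9]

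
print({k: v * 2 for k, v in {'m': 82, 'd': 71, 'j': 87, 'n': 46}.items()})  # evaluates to {'m': 164, 'd': 142, 'j': 174, 'n': 92}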